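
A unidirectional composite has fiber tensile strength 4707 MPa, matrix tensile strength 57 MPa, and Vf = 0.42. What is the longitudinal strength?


sigma_1 = sigma_f*Vf + sigma_m*(1-Vf) = 4707*0.42 + 57*0.58 = 2010.0 MPa

2010.0 MPa


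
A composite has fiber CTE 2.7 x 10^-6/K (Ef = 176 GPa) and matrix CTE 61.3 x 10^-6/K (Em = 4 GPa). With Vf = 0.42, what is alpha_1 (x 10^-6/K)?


E1 = Ef*Vf + Em*(1-Vf) = 76.24
alpha_1 = (alpha_f*Ef*Vf + alpha_m*Em*(1-Vf))/E1 = 4.48 x 10^-6/K

4.48 x 10^-6/K


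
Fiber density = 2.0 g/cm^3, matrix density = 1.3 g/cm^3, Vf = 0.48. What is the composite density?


rho_c = rho_f*Vf + rho_m*(1-Vf) = 2.0*0.48 + 1.3*0.52 = 1.636 g/cm^3

1.636 g/cm^3


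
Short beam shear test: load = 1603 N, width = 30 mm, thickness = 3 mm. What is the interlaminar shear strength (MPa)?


ILSS = 3F/(4bh) = 3*1603/(4*30*3) = 13.36 MPa

13.36 MPa


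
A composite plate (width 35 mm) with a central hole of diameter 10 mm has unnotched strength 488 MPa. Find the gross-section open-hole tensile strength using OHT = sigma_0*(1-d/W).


OHT = sigma_0*(1-d/W) = 488*(1-10/35) = 348.6 MPa

348.6 MPa


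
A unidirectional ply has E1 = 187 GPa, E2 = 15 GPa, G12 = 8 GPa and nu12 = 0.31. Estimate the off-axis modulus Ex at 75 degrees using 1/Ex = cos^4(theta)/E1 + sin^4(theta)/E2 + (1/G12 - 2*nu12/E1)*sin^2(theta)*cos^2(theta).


cos^4(75) = 0.004487, sin^4(75) = 0.870513, sin^2(75)*cos^2(75) = 0.0625
1/G12 - 2*nu12/E1 = 1/8 - 2*0.31/187 = 0.121684 GPa^-1
1/Ex = 0.004487/187 + 0.870513/15 + 0.121684*0.0625 = 0.0656635 GPa^-1
Ex = 15.23 GPa

15.23 GPa


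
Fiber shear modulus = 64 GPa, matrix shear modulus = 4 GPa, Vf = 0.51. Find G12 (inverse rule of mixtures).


1/G12 = Vf/Gf + (1-Vf)/Gm = 0.51/64 + 0.49/4
G12 = 7.66 GPa

7.66 GPa


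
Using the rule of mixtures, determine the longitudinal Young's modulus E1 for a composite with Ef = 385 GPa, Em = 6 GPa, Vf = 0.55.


E1 = Ef*Vf + Em*(1-Vf) = 385*0.55 + 6*0.45 = 214.45 GPa

214.45 GPa


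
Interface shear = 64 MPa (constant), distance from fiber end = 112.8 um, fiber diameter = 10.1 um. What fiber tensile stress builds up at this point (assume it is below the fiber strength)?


Force balance: sigma_f * (pi*d^2/4) = tau * (pi*d) * x  ->  sigma_f = 4 * tau * x / d
sigma_f = 4 * 64 * 112.8 / 10.1 = 2859.1 MPa

2859.1 MPa


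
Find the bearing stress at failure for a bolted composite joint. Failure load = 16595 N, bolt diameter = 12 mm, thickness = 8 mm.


sigma_br = F/(d*h) = 16595/(12*8) = 172.9 MPa

172.9 MPa


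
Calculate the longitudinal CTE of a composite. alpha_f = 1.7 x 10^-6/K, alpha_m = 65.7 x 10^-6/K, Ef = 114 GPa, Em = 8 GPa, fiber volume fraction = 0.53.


E1 = Ef*Vf + Em*(1-Vf) = 64.18
alpha_1 = (alpha_f*Ef*Vf + alpha_m*Em*(1-Vf))/E1 = 5.45 x 10^-6/K

5.45 x 10^-6/K


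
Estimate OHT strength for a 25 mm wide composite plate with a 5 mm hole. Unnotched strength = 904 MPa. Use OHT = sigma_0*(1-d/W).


OHT = sigma_0*(1-d/W) = 904*(1-5/25) = 723.2 MPa

723.2 MPa


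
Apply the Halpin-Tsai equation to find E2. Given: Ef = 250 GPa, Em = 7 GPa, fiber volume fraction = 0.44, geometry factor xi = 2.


eta = (Ef/Em - 1)/(Ef/Em + xi) = (35.7143 - 1)/(35.7143 + 2) = 0.9205
E2 = Em*(1+xi*eta*Vf)/(1-eta*Vf) = 21.29 GPa

21.29 GPa


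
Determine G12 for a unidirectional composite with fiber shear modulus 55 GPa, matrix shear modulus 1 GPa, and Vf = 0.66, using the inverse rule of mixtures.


1/G12 = Vf/Gf + (1-Vf)/Gm = 0.66/55 + 0.34/1
G12 = 2.84 GPa

2.84 GPa


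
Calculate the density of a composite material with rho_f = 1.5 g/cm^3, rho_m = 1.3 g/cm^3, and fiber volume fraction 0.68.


rho_c = rho_f*Vf + rho_m*(1-Vf) = 1.5*0.68 + 1.3*0.32 = 1.436 g/cm^3

1.436 g/cm^3


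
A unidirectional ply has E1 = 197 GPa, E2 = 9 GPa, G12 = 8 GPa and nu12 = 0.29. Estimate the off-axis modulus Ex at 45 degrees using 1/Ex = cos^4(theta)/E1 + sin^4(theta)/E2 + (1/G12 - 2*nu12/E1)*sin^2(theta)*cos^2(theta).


cos^4(45) = 0.25, sin^4(45) = 0.25, sin^2(45)*cos^2(45) = 0.25
1/G12 - 2*nu12/E1 = 1/8 - 2*0.29/197 = 0.122056 GPa^-1
1/Ex = 0.25/197 + 0.25/9 + 0.122056*0.25 = 0.0595608 GPa^-1
Ex = 16.79 GPa

16.79 GPa


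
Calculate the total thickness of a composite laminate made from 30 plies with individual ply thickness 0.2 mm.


h = n * t_ply = 30 * 0.2 = 6.0 mm

6.0 mm


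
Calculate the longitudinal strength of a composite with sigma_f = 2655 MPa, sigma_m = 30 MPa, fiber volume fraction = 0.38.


sigma_1 = sigma_f*Vf + sigma_m*(1-Vf) = 2655*0.38 + 30*0.62 = 1027.5 MPa

1027.5 MPa


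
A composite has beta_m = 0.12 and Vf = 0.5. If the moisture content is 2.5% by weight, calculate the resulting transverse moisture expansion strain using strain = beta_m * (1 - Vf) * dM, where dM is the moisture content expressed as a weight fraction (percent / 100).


dM = 2.5/100 = 0.025
strain = beta_m * (1-Vf) * dM = 0.12 * 0.5 * 0.025 = 0.0015

0.0015


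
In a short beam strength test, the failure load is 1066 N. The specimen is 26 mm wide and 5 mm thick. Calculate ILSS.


ILSS = 3F/(4bh) = 3*1066/(4*26*5) = 6.15 MPa

6.15 MPa


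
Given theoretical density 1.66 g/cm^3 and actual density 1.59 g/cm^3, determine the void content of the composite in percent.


Void% = (rho_theo - rho_actual)/rho_theo * 100 = (1.66 - 1.59)/1.66 * 100 = 4.22%

4.22%


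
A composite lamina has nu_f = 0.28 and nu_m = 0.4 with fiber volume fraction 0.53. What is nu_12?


nu_12 = nu_f*Vf + nu_m*(1-Vf) = 0.28*0.53 + 0.4*0.47 = 0.3364

0.3364


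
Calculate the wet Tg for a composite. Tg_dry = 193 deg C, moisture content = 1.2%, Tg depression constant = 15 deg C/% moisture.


Tg_wet = Tg_dry - k*moisture = 193 - 15*1.2 = 175.0 deg C

175.0 deg C


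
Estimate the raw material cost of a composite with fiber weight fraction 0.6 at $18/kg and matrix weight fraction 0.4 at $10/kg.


Cost = cost_f*Wf + cost_m*Wm = 18*0.6 + 10*0.4 = $14.8/kg

$14.8/kg


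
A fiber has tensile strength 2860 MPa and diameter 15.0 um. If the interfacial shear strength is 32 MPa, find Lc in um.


Lc = sigma_f * d / (2 * tau_i) = 2860 * 15.0 / (2 * 32) = 670.3 um

670.3 um


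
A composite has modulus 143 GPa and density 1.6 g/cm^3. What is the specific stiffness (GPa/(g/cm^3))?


Specific stiffness = E/rho = 143/1.6 = 89.4 GPa/(g/cm^3)

89.4 GPa/(g/cm^3)


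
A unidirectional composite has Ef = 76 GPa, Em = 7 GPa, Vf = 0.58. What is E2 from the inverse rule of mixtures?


1/E2 = Vf/Ef + (1-Vf)/Em = 0.58/76 + 0.42/7
E2 = 14.79 GPa

14.79 GPa


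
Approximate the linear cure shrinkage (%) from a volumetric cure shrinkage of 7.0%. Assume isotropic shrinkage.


Linear shrinkage ≈ vol_shrink/3 = 7.0/3 = 2.333%

2.333%


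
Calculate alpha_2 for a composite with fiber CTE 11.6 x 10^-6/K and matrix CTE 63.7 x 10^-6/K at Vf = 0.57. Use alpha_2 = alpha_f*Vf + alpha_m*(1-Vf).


alpha_2 = alpha_f*Vf + alpha_m*(1-Vf) = 11.6*0.57 + 63.7*0.43 = 34.0 x 10^-6/K

34.0 x 10^-6/K


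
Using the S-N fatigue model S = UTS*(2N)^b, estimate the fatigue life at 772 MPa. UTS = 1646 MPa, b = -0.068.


N = 0.5 * (S/UTS)^(1/b) = 0.5 * (772/1646)^(1/-0.068) = 34233.2707 cycles

34233.2707 cycles


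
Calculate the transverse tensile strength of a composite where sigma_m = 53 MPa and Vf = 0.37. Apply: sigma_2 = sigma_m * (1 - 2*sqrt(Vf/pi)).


factor = 1 - 2*sqrt(0.37/pi) = 0.3136
sigma_2 = 53 * 0.3136 = 16.62 MPa

16.62 MPa


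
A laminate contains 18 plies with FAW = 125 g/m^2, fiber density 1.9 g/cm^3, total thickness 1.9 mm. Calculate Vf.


Vf = n * FAW / (rho_f * h * 1000) = 18 * 125 / (1.9 * 1.9 * 1000) = 0.6233

0.6233


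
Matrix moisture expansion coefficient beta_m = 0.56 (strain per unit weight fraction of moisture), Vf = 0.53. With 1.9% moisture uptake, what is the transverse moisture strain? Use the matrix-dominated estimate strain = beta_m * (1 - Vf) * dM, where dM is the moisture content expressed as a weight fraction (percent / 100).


dM = 1.9/100 = 0.019
strain = beta_m * (1-Vf) * dM = 0.56 * 0.47 * 0.019 = 0.0050008

0.0050008


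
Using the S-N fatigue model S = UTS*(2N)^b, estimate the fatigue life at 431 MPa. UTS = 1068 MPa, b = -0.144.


N = 0.5 * (S/UTS)^(1/b) = 0.5 * (431/1068)^(1/-0.144) = 272.7305 cycles

272.7305 cycles


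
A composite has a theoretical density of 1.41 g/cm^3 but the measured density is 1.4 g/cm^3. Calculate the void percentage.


Void% = (rho_theo - rho_actual)/rho_theo * 100 = (1.41 - 1.4)/1.41 * 100 = 0.71%

0.71%


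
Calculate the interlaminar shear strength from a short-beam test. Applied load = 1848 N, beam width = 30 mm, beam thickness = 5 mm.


ILSS = 3F/(4bh) = 3*1848/(4*30*5) = 9.24 MPa

9.24 MPa


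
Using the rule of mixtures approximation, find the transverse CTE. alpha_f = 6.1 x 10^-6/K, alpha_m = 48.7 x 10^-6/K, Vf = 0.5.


alpha_2 = alpha_f*Vf + alpha_m*(1-Vf) = 6.1*0.5 + 48.7*0.5 = 27.4 x 10^-6/K

27.4 x 10^-6/K


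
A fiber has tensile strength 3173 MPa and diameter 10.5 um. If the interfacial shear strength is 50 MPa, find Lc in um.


Lc = sigma_f * d / (2 * tau_i) = 3173 * 10.5 / (2 * 50) = 333.2 um

333.2 um


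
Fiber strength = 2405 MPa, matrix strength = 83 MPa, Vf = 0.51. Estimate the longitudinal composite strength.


sigma_1 = sigma_f*Vf + sigma_m*(1-Vf) = 2405*0.51 + 83*0.49 = 1267.2 MPa

1267.2 MPa


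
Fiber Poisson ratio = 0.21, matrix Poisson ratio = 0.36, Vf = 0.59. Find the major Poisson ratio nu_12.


nu_12 = nu_f*Vf + nu_m*(1-Vf) = 0.21*0.59 + 0.36*0.41 = 0.2715

0.2715


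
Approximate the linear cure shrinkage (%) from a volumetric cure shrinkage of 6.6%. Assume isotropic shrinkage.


Linear shrinkage ≈ vol_shrink/3 = 6.6/3 = 2.2%

2.2%


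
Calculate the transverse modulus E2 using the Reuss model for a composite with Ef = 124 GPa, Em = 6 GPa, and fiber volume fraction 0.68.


1/E2 = Vf/Ef + (1-Vf)/Em = 0.68/124 + 0.32/6
E2 = 17.0 GPa

17.0 GPa


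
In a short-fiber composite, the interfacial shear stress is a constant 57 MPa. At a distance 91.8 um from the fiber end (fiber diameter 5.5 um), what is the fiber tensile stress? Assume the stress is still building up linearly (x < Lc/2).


Force balance: sigma_f * (pi*d^2/4) = tau * (pi*d) * x  ->  sigma_f = 4 * tau * x / d
sigma_f = 4 * 57 * 91.8 / 5.5 = 3805.5 MPa

3805.5 MPa


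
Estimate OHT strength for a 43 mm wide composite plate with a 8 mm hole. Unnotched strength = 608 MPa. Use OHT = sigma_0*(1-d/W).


OHT = sigma_0*(1-d/W) = 608*(1-8/43) = 494.9 MPa

494.9 MPa


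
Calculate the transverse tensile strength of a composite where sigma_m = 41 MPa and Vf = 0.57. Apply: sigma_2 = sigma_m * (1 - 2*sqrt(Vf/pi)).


factor = 1 - 2*sqrt(0.57/pi) = 0.1481
sigma_2 = 41 * 0.1481 = 6.07 MPa

6.07 MPa


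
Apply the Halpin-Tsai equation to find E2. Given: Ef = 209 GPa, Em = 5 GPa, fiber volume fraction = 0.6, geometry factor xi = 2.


eta = (Ef/Em - 1)/(Ef/Em + xi) = (41.8 - 1)/(41.8 + 2) = 0.9315
E2 = Em*(1+xi*eta*Vf)/(1-eta*Vf) = 24.01 GPa

24.01 GPa


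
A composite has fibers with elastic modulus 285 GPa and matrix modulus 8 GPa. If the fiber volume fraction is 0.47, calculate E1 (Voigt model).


E1 = Ef*Vf + Em*(1-Vf) = 285*0.47 + 8*0.53 = 138.19 GPa

138.19 GPa


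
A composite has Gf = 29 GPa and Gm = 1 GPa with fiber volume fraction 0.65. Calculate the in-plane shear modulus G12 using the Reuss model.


1/G12 = Vf/Gf + (1-Vf)/Gm = 0.65/29 + 0.35/1
G12 = 2.69 GPa

2.69 GPa


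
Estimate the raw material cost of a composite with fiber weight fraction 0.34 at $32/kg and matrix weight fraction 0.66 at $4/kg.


Cost = cost_f*Wf + cost_m*Wm = 32*0.34 + 4*0.66 = $13.52/kg

$13.52/kg


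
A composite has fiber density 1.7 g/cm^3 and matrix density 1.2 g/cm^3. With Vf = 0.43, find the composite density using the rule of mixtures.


rho_c = rho_f*Vf + rho_m*(1-Vf) = 1.7*0.43 + 1.2*0.57 = 1.415 g/cm^3

1.415 g/cm^3


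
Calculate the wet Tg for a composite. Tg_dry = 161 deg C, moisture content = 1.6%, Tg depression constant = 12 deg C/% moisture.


Tg_wet = Tg_dry - k*moisture = 161 - 12*1.6 = 141.8 deg C

141.8 deg C


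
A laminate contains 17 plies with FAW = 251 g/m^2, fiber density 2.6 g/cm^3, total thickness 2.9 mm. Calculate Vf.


Vf = n * FAW / (rho_f * h * 1000) = 17 * 251 / (2.6 * 2.9 * 1000) = 0.5659

0.5659


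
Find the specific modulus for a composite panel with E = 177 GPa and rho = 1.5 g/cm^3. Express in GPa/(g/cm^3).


Specific stiffness = E/rho = 177/1.5 = 118.0 GPa/(g/cm^3)

118.0 GPa/(g/cm^3)


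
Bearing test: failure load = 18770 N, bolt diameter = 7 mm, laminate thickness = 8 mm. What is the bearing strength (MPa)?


sigma_br = F/(d*h) = 18770/(7*8) = 335.2 MPa

335.2 MPa


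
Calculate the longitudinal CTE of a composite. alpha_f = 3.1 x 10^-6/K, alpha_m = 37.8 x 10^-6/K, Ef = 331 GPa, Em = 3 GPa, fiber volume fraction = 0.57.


E1 = Ef*Vf + Em*(1-Vf) = 189.96
alpha_1 = (alpha_f*Ef*Vf + alpha_m*Em*(1-Vf))/E1 = 3.34 x 10^-6/K

3.34 x 10^-6/K


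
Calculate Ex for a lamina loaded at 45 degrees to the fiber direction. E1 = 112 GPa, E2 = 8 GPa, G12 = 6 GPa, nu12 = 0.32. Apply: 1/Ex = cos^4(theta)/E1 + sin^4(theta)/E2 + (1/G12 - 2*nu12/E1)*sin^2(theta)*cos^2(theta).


cos^4(45) = 0.25, sin^4(45) = 0.25, sin^2(45)*cos^2(45) = 0.25
1/G12 - 2*nu12/E1 = 1/6 - 2*0.32/112 = 0.160952 GPa^-1
1/Ex = 0.25/112 + 0.25/8 + 0.160952*0.25 = 0.0737202 GPa^-1
Ex = 13.56 GPa

13.56 GPa


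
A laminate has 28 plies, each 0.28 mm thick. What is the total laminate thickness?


h = n * t_ply = 28 * 0.28 = 7.84 mm

7.84 mm


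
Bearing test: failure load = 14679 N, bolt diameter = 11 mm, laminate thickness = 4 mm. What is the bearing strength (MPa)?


sigma_br = F/(d*h) = 14679/(11*4) = 333.6 MPa

333.6 MPa


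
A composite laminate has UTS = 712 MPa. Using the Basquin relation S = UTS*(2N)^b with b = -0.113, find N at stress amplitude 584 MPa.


N = 0.5 * (S/UTS)^(1/b) = 0.5 * (584/712)^(1/-0.113) = 2.8882 cycles

2.8882 cycles


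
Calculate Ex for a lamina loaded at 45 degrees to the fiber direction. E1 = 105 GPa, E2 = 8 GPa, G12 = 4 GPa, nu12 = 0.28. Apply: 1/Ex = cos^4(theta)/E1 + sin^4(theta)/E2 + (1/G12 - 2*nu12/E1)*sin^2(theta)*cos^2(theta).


cos^4(45) = 0.25, sin^4(45) = 0.25, sin^2(45)*cos^2(45) = 0.25
1/G12 - 2*nu12/E1 = 1/4 - 2*0.28/105 = 0.244667 GPa^-1
1/Ex = 0.25/105 + 0.25/8 + 0.244667*0.25 = 0.0947976 GPa^-1
Ex = 10.55 GPa

10.55 GPa


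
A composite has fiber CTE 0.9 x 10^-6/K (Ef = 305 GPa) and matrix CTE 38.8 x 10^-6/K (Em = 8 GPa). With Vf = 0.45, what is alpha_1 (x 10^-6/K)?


E1 = Ef*Vf + Em*(1-Vf) = 141.65
alpha_1 = (alpha_f*Ef*Vf + alpha_m*Em*(1-Vf))/E1 = 2.08 x 10^-6/K

2.08 x 10^-6/K


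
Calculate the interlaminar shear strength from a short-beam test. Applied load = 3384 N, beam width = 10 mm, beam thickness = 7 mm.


ILSS = 3F/(4bh) = 3*3384/(4*10*7) = 36.26 MPa

36.26 MPa


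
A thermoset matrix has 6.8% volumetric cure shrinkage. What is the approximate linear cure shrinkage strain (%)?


Linear shrinkage ≈ vol_shrink/3 = 6.8/3 = 2.267%

2.267%


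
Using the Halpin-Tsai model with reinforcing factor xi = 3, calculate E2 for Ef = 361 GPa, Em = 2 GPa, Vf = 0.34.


eta = (Ef/Em - 1)/(Ef/Em + xi) = (180.5 - 1)/(180.5 + 3) = 0.9782
E2 = Em*(1+xi*eta*Vf)/(1-eta*Vf) = 5.99 GPa

5.99 GPa


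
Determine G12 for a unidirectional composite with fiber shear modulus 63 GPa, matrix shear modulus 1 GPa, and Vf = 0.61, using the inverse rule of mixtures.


1/G12 = Vf/Gf + (1-Vf)/Gm = 0.61/63 + 0.39/1
G12 = 2.5 GPa

2.5 GPa


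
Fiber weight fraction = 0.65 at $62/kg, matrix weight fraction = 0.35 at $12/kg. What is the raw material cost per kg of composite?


Cost = cost_f*Wf + cost_m*Wm = 62*0.65 + 12*0.35 = $44.5/kg

$44.5/kg


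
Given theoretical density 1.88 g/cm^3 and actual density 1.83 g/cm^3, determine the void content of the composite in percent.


Void% = (rho_theo - rho_actual)/rho_theo * 100 = (1.88 - 1.83)/1.88 * 100 = 2.66%

2.66%


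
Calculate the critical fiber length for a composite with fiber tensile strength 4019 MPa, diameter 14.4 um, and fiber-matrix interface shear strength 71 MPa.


Lc = sigma_f * d / (2 * tau_i) = 4019 * 14.4 / (2 * 71) = 407.6 um

407.6 um


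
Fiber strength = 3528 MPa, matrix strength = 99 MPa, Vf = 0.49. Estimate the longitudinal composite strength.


sigma_1 = sigma_f*Vf + sigma_m*(1-Vf) = 3528*0.49 + 99*0.51 = 1779.2 MPa

1779.2 MPa


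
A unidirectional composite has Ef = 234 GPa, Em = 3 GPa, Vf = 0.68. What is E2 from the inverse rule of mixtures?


1/E2 = Vf/Ef + (1-Vf)/Em = 0.68/234 + 0.32/3
E2 = 9.13 GPa

9.13 GPa


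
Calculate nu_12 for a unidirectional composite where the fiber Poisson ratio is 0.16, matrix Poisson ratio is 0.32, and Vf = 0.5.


nu_12 = nu_f*Vf + nu_m*(1-Vf) = 0.16*0.5 + 0.32*0.5 = 0.24

0.24


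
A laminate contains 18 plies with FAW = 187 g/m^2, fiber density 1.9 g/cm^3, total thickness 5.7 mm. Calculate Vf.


Vf = n * FAW / (rho_f * h * 1000) = 18 * 187 / (1.9 * 5.7 * 1000) = 0.3108

0.3108


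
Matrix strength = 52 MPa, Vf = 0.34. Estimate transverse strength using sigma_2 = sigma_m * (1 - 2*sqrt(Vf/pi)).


factor = 1 - 2*sqrt(0.34/pi) = 0.342
sigma_2 = 52 * 0.342 = 17.79 MPa

17.79 MPa


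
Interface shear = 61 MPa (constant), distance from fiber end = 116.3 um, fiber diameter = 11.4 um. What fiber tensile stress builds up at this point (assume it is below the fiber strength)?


Force balance: sigma_f * (pi*d^2/4) = tau * (pi*d) * x  ->  sigma_f = 4 * tau * x / d
sigma_f = 4 * 61 * 116.3 / 11.4 = 2489.2 MPa

2489.2 MPa


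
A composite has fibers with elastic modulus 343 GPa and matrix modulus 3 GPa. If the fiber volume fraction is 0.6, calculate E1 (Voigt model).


E1 = Ef*Vf + Em*(1-Vf) = 343*0.6 + 3*0.4 = 207.0 GPa

207.0 GPa


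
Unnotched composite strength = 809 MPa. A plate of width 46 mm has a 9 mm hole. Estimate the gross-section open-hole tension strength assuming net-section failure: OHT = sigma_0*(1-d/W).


OHT = sigma_0*(1-d/W) = 809*(1-9/46) = 650.7 MPa

650.7 MPa


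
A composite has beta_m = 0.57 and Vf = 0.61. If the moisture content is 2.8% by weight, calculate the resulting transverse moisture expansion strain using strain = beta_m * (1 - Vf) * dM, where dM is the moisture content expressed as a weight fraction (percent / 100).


dM = 2.8/100 = 0.028
strain = beta_m * (1-Vf) * dM = 0.57 * 0.39 * 0.028 = 0.0062244

0.0062244


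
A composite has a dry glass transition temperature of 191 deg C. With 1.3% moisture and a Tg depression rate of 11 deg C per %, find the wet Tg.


Tg_wet = Tg_dry - k*moisture = 191 - 11*1.3 = 176.7 deg C

176.7 deg C


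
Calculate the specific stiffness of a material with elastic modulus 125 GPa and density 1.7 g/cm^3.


Specific stiffness = E/rho = 125/1.7 = 73.5 GPa/(g/cm^3)

73.5 GPa/(g/cm^3)


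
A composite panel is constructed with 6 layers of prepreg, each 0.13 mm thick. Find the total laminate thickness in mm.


h = n * t_ply = 6 * 0.13 = 0.78 mm

0.78 mm


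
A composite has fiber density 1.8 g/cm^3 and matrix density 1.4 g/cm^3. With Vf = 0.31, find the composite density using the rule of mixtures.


rho_c = rho_f*Vf + rho_m*(1-Vf) = 1.8*0.31 + 1.4*0.69 = 1.524 g/cm^3

1.524 g/cm^3


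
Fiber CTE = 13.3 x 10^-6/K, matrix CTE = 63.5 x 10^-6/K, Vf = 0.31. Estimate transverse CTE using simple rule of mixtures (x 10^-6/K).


alpha_2 = alpha_f*Vf + alpha_m*(1-Vf) = 13.3*0.31 + 63.5*0.69 = 47.9 x 10^-6/K

47.9 x 10^-6/K


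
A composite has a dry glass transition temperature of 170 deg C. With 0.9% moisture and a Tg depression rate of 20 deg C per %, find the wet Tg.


Tg_wet = Tg_dry - k*moisture = 170 - 20*0.9 = 152.0 deg C

152.0 deg C


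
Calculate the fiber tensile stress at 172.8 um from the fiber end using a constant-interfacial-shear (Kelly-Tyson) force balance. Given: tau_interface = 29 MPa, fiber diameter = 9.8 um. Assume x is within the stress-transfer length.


Force balance: sigma_f * (pi*d^2/4) = tau * (pi*d) * x  ->  sigma_f = 4 * tau * x / d
sigma_f = 4 * 29 * 172.8 / 9.8 = 2045.4 MPa

2045.4 MPa


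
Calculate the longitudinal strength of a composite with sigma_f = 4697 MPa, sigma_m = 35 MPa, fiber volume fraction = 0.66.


sigma_1 = sigma_f*Vf + sigma_m*(1-Vf) = 4697*0.66 + 35*0.34 = 3111.9 MPa

3111.9 MPa


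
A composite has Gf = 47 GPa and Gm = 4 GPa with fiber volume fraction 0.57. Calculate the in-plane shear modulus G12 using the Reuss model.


1/G12 = Vf/Gf + (1-Vf)/Gm = 0.57/47 + 0.43/4
G12 = 8.36 GPa

8.36 GPa


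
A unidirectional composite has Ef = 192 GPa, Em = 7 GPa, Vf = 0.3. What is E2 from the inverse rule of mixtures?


1/E2 = Vf/Ef + (1-Vf)/Em = 0.3/192 + 0.7/7
E2 = 9.85 GPa

9.85 GPa


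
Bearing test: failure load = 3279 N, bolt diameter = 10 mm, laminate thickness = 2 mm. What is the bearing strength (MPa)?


sigma_br = F/(d*h) = 3279/(10*2) = 164.0 MPa

164.0 MPa


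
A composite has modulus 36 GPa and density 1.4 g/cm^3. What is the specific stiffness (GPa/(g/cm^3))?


Specific stiffness = E/rho = 36/1.4 = 25.7 GPa/(g/cm^3)

25.7 GPa/(g/cm^3)


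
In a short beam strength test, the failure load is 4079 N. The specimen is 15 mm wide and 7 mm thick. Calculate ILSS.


ILSS = 3F/(4bh) = 3*4079/(4*15*7) = 29.14 MPa

29.14 MPa


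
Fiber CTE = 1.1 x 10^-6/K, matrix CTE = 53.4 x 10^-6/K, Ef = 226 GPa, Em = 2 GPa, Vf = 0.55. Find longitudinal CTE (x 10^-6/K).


E1 = Ef*Vf + Em*(1-Vf) = 125.2
alpha_1 = (alpha_f*Ef*Vf + alpha_m*Em*(1-Vf))/E1 = 1.48 x 10^-6/K

1.48 x 10^-6/K


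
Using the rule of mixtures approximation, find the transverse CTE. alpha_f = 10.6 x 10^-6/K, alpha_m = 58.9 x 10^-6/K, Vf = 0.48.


alpha_2 = alpha_f*Vf + alpha_m*(1-Vf) = 10.6*0.48 + 58.9*0.52 = 35.7 x 10^-6/K

35.7 x 10^-6/K


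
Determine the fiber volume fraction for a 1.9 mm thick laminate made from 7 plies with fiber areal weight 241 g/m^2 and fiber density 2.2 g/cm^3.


Vf = n * FAW / (rho_f * h * 1000) = 7 * 241 / (2.2 * 1.9 * 1000) = 0.4036

0.4036


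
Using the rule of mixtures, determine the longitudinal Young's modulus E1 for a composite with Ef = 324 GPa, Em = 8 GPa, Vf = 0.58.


E1 = Ef*Vf + Em*(1-Vf) = 324*0.58 + 8*0.42 = 191.28 GPa

191.28 GPa


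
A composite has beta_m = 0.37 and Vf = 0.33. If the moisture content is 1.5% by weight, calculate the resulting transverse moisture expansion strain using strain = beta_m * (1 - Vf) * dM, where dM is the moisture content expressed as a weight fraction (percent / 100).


dM = 1.5/100 = 0.015
strain = beta_m * (1-Vf) * dM = 0.37 * 0.67 * 0.015 = 0.0037185

0.0037185


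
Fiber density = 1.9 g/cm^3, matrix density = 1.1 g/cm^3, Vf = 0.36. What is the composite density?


rho_c = rho_f*Vf + rho_m*(1-Vf) = 1.9*0.36 + 1.1*0.64 = 1.388 g/cm^3

1.388 g/cm^3


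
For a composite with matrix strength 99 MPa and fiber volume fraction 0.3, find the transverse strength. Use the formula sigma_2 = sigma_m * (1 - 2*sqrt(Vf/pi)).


factor = 1 - 2*sqrt(0.3/pi) = 0.382
sigma_2 = 99 * 0.382 = 37.81 MPa

37.81 MPa


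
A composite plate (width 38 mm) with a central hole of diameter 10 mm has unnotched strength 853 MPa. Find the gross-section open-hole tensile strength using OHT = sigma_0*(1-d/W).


OHT = sigma_0*(1-d/W) = 853*(1-10/38) = 628.5 MPa

628.5 MPa


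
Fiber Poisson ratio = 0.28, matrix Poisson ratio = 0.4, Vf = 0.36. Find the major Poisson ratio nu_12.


nu_12 = nu_f*Vf + nu_m*(1-Vf) = 0.28*0.36 + 0.4*0.64 = 0.3568

0.3568


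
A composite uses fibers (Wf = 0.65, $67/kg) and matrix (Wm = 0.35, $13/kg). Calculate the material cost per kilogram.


Cost = cost_f*Wf + cost_m*Wm = 67*0.65 + 13*0.35 = $48.1/kg

$48.1/kg


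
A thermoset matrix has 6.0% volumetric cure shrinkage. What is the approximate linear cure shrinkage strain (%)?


Linear shrinkage ≈ vol_shrink/3 = 6.0/3 = 2.0%

2.0%


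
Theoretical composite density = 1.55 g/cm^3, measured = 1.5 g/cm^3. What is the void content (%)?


Void% = (rho_theo - rho_actual)/rho_theo * 100 = (1.55 - 1.5)/1.55 * 100 = 3.23%

3.23%


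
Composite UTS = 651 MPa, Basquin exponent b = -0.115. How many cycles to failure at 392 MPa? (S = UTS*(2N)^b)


N = 0.5 * (S/UTS)^(1/b) = 0.5 * (392/651)^(1/-0.115) = 41.1697 cycles

41.1697 cycles


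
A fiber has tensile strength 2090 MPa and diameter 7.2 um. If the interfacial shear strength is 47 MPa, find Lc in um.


Lc = sigma_f * d / (2 * tau_i) = 2090 * 7.2 / (2 * 47) = 160.1 um

160.1 um


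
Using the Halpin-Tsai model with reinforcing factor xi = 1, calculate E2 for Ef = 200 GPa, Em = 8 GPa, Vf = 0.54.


eta = (Ef/Em - 1)/(Ef/Em + xi) = (25.0 - 1)/(25.0 + 1) = 0.9231
E2 = Em*(1+xi*eta*Vf)/(1-eta*Vf) = 23.9 GPa

23.9 GPa


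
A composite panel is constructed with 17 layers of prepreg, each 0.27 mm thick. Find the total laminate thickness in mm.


h = n * t_ply = 17 * 0.27 = 4.59 mm

4.59 mm


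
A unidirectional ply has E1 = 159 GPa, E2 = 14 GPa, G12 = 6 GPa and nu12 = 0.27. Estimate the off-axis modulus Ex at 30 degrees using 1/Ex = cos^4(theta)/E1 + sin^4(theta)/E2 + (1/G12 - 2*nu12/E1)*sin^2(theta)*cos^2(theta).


cos^4(30) = 0.5625, sin^4(30) = 0.0625, sin^2(30)*cos^2(30) = 0.1875
1/G12 - 2*nu12/E1 = 1/6 - 2*0.27/159 = 0.16327 GPa^-1
1/Ex = 0.5625/159 + 0.0625/14 + 0.16327*0.1875 = 0.0386152 GPa^-1
Ex = 25.9 GPa

25.9 GPa


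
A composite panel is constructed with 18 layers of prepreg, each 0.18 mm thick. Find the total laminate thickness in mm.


h = n * t_ply = 18 * 0.18 = 3.24 mm

3.24 mm


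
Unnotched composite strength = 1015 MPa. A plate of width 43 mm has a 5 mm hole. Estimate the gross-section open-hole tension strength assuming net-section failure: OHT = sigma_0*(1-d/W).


OHT = sigma_0*(1-d/W) = 1015*(1-5/43) = 897.0 MPa

897.0 MPa


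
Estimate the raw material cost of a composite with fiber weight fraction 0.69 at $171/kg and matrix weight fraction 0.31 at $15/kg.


Cost = cost_f*Wf + cost_m*Wm = 171*0.69 + 15*0.31 = $122.64/kg

$122.64/kg


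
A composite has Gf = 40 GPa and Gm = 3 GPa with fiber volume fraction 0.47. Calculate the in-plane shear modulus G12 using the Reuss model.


1/G12 = Vf/Gf + (1-Vf)/Gm = 0.47/40 + 0.53/3
G12 = 5.31 GPa

5.31 GPa


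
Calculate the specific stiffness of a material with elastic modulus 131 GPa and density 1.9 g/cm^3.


Specific stiffness = E/rho = 131/1.9 = 68.9 GPa/(g/cm^3)

68.9 GPa/(g/cm^3)


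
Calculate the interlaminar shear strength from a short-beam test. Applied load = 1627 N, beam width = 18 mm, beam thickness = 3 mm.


ILSS = 3F/(4bh) = 3*1627/(4*18*3) = 22.6 MPa

22.6 MPa


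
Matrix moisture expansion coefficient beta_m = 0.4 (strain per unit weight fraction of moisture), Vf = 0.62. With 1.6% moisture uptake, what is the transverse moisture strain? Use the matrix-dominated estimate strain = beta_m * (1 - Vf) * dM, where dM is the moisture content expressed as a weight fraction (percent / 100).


dM = 1.6/100 = 0.016
strain = beta_m * (1-Vf) * dM = 0.4 * 0.38 * 0.016 = 0.002432

0.002432


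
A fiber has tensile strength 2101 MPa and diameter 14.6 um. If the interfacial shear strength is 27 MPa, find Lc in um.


Lc = sigma_f * d / (2 * tau_i) = 2101 * 14.6 / (2 * 27) = 568.0 um

568.0 um


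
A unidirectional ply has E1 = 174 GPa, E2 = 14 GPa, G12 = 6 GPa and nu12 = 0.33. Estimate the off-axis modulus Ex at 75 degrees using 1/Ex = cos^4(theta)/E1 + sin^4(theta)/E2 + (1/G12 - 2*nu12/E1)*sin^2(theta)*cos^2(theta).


cos^4(75) = 0.004487, sin^4(75) = 0.870513, sin^2(75)*cos^2(75) = 0.0625
1/G12 - 2*nu12/E1 = 1/6 - 2*0.33/174 = 0.162874 GPa^-1
1/Ex = 0.004487/174 + 0.870513/14 + 0.162874*0.0625 = 0.0723849 GPa^-1
Ex = 13.82 GPa

13.82 GPa


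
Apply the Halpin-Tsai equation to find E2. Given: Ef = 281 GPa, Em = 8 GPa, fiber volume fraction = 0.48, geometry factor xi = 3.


eta = (Ef/Em - 1)/(Ef/Em + xi) = (35.125 - 1)/(35.125 + 3) = 0.8951
E2 = Em*(1+xi*eta*Vf)/(1-eta*Vf) = 32.1 GPa

32.1 GPa


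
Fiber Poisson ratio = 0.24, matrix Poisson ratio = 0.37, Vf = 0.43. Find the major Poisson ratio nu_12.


nu_12 = nu_f*Vf + nu_m*(1-Vf) = 0.24*0.43 + 0.37*0.57 = 0.3141

0.3141


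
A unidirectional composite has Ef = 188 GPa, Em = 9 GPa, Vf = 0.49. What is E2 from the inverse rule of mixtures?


1/E2 = Vf/Ef + (1-Vf)/Em = 0.49/188 + 0.51/9
E2 = 16.87 GPa

16.87 GPa


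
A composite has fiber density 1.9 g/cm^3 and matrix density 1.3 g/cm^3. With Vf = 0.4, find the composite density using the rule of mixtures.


rho_c = rho_f*Vf + rho_m*(1-Vf) = 1.9*0.4 + 1.3*0.6 = 1.54 g/cm^3

1.54 g/cm^3


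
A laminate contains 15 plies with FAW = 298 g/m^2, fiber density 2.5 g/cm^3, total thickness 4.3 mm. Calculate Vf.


Vf = n * FAW / (rho_f * h * 1000) = 15 * 298 / (2.5 * 4.3 * 1000) = 0.4158

0.4158


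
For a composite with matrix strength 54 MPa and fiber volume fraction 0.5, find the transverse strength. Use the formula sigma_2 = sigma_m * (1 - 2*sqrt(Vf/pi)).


factor = 1 - 2*sqrt(0.5/pi) = 0.2021
sigma_2 = 54 * 0.2021 = 10.91 MPa

10.91 MPa


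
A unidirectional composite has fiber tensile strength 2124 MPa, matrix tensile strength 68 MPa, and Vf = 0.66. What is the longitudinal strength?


sigma_1 = sigma_f*Vf + sigma_m*(1-Vf) = 2124*0.66 + 68*0.34 = 1425.0 MPa

1425.0 MPa


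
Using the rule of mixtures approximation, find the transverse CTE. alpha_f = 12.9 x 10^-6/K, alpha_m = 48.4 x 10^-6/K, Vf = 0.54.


alpha_2 = alpha_f*Vf + alpha_m*(1-Vf) = 12.9*0.54 + 48.4*0.46 = 29.2 x 10^-6/K

29.2 x 10^-6/K


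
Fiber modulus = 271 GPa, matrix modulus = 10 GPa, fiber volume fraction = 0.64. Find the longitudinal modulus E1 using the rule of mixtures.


E1 = Ef*Vf + Em*(1-Vf) = 271*0.64 + 10*0.36 = 177.04 GPa

177.04 GPa


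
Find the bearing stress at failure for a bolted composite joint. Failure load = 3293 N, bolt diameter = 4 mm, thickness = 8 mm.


sigma_br = F/(d*h) = 3293/(4*8) = 102.9 MPa

102.9 MPa


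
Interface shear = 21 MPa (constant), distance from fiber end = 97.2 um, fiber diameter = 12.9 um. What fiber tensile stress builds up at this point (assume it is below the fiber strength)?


Force balance: sigma_f * (pi*d^2/4) = tau * (pi*d) * x  ->  sigma_f = 4 * tau * x / d
sigma_f = 4 * 21 * 97.2 / 12.9 = 632.9 MPa

632.9 MPa


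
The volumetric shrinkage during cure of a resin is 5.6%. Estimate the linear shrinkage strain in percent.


Linear shrinkage ≈ vol_shrink/3 = 5.6/3 = 1.867%

1.867%


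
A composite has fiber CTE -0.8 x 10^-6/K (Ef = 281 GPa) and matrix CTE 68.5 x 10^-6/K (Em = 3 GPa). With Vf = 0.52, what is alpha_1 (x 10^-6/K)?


E1 = Ef*Vf + Em*(1-Vf) = 147.56
alpha_1 = (alpha_f*Ef*Vf + alpha_m*Em*(1-Vf))/E1 = -0.12 x 10^-6/K

-0.12 x 10^-6/K


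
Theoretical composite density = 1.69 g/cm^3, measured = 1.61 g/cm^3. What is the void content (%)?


Void% = (rho_theo - rho_actual)/rho_theo * 100 = (1.69 - 1.61)/1.69 * 100 = 4.73%

4.73%


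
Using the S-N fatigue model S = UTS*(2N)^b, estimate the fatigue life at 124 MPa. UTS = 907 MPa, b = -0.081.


N = 0.5 * (S/UTS)^(1/b) = 0.5 * (124/907)^(1/-0.081) = 2.3331e+10 cycles

2.3331e+10 cycles


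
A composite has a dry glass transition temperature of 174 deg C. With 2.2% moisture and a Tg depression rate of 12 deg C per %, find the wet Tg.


Tg_wet = Tg_dry - k*moisture = 174 - 12*2.2 = 147.6 deg C

147.6 deg C


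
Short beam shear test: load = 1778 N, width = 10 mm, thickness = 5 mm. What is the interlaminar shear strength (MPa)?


ILSS = 3F/(4bh) = 3*1778/(4*10*5) = 26.67 MPa

26.67 MPa


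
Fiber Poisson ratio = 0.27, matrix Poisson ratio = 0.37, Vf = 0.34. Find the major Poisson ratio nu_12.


nu_12 = nu_f*Vf + nu_m*(1-Vf) = 0.27*0.34 + 0.37*0.66 = 0.336

0.336


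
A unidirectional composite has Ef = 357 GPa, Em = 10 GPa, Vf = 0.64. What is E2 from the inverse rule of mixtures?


1/E2 = Vf/Ef + (1-Vf)/Em = 0.64/357 + 0.36/10
E2 = 26.46 GPa

26.46 GPa


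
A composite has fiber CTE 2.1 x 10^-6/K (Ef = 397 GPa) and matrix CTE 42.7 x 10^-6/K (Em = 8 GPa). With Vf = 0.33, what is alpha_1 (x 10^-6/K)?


E1 = Ef*Vf + Em*(1-Vf) = 136.37
alpha_1 = (alpha_f*Ef*Vf + alpha_m*Em*(1-Vf))/E1 = 3.7 x 10^-6/K

3.7 x 10^-6/K


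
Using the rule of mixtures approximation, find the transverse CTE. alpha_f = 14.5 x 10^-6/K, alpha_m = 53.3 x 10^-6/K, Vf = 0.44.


alpha_2 = alpha_f*Vf + alpha_m*(1-Vf) = 14.5*0.44 + 53.3*0.56 = 36.2 x 10^-6/K

36.2 x 10^-6/K


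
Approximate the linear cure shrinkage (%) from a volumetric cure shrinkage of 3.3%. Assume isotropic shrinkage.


Linear shrinkage ≈ vol_shrink/3 = 3.3/3 = 1.1%

1.1%


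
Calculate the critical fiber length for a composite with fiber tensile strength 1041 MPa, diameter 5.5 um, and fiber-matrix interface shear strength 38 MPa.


Lc = sigma_f * d / (2 * tau_i) = 1041 * 5.5 / (2 * 38) = 75.3 um

75.3 um


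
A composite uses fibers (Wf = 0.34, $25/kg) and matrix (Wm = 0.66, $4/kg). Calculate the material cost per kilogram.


Cost = cost_f*Wf + cost_m*Wm = 25*0.34 + 4*0.66 = $11.14/kg

$11.14/kg


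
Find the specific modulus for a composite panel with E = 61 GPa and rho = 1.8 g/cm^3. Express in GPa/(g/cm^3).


Specific stiffness = E/rho = 61/1.8 = 33.9 GPa/(g/cm^3)

33.9 GPa/(g/cm^3)


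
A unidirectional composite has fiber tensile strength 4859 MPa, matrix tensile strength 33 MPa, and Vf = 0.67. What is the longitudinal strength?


sigma_1 = sigma_f*Vf + sigma_m*(1-Vf) = 4859*0.67 + 33*0.33 = 3266.4 MPa

3266.4 MPa


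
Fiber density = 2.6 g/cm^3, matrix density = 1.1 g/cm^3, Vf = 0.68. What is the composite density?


rho_c = rho_f*Vf + rho_m*(1-Vf) = 2.6*0.68 + 1.1*0.32 = 2.12 g/cm^3

2.12 g/cm^3


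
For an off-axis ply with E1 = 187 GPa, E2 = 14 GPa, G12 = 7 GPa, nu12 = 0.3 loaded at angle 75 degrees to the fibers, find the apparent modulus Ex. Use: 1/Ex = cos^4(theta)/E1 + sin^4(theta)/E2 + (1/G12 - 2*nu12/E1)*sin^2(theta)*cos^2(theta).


cos^4(75) = 0.004487, sin^4(75) = 0.870513, sin^2(75)*cos^2(75) = 0.0625
1/G12 - 2*nu12/E1 = 1/7 - 2*0.3/187 = 0.139649 GPa^-1
1/Ex = 0.004487/187 + 0.870513/14 + 0.139649*0.0625 = 0.0709315 GPa^-1
Ex = 14.1 GPa

14.1 GPa


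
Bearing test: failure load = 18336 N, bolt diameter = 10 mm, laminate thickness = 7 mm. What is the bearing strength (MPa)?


sigma_br = F/(d*h) = 18336/(10*7) = 261.9 MPa

261.9 MPa


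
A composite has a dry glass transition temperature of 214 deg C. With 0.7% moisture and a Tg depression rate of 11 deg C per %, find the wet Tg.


Tg_wet = Tg_dry - k*moisture = 214 - 11*0.7 = 206.3 deg C

206.3 deg C


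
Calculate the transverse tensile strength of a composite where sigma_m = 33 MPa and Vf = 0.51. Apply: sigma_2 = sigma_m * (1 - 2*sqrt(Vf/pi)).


factor = 1 - 2*sqrt(0.51/pi) = 0.1942
sigma_2 = 33 * 0.1942 = 6.41 MPa

6.41 MPa


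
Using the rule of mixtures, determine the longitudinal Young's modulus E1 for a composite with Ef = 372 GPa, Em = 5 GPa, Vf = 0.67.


E1 = Ef*Vf + Em*(1-Vf) = 372*0.67 + 5*0.33 = 250.89 GPa

250.89 GPa


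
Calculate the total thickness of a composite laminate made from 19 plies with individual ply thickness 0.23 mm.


h = n * t_ply = 19 * 0.23 = 4.37 mm

4.37 mm


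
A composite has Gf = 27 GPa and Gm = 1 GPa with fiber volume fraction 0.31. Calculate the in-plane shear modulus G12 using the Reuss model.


1/G12 = Vf/Gf + (1-Vf)/Gm = 0.31/27 + 0.69/1
G12 = 1.43 GPa

1.43 GPa


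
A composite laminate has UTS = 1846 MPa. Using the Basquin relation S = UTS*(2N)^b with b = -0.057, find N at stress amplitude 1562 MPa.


N = 0.5 * (S/UTS)^(1/b) = 0.5 * (1562/1846)^(1/-0.057) = 9.3711 cycles

9.3711 cycles


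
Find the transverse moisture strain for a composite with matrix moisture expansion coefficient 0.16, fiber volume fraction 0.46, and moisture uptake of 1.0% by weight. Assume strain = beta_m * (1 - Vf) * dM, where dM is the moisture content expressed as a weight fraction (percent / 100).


dM = 1.0/100 = 0.01
strain = beta_m * (1-Vf) * dM = 0.16 * 0.54 * 0.01 = 0.000864

0.000864


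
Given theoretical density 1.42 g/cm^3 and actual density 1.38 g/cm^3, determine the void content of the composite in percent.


Void% = (rho_theo - rho_actual)/rho_theo * 100 = (1.42 - 1.38)/1.42 * 100 = 2.82%

2.82%


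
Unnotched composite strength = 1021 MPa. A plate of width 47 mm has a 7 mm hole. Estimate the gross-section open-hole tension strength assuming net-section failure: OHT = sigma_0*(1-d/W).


OHT = sigma_0*(1-d/W) = 1021*(1-7/47) = 868.9 MPa

868.9 MPa


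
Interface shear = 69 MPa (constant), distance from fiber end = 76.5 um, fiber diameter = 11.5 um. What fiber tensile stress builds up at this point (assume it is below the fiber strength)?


Force balance: sigma_f * (pi*d^2/4) = tau * (pi*d) * x  ->  sigma_f = 4 * tau * x / d
sigma_f = 4 * 69 * 76.5 / 11.5 = 1836.0 MPa

1836.0 MPa


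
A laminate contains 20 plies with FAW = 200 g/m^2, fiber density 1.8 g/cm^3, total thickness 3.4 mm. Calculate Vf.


Vf = n * FAW / (rho_f * h * 1000) = 20 * 200 / (1.8 * 3.4 * 1000) = 0.6536

0.6536


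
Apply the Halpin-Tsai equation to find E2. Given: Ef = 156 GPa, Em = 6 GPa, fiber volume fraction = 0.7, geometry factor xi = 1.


eta = (Ef/Em - 1)/(Ef/Em + xi) = (26.0 - 1)/(26.0 + 1) = 0.9259
E2 = Em*(1+xi*eta*Vf)/(1-eta*Vf) = 28.11 GPa

28.11 GPa


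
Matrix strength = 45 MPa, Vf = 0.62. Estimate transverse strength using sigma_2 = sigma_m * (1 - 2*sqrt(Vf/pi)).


factor = 1 - 2*sqrt(0.62/pi) = 0.1115
sigma_2 = 45 * 0.1115 = 5.02 MPa

5.02 MPa


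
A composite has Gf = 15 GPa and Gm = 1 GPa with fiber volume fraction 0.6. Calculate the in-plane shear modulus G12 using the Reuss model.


1/G12 = Vf/Gf + (1-Vf)/Gm = 0.6/15 + 0.4/1
G12 = 2.27 GPa

2.27 GPa


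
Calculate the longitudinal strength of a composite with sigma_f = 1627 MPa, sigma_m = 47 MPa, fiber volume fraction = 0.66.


sigma_1 = sigma_f*Vf + sigma_m*(1-Vf) = 1627*0.66 + 47*0.34 = 1089.8 MPa

1089.8 MPa


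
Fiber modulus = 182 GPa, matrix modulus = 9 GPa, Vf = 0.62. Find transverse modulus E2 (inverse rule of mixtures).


1/E2 = Vf/Ef + (1-Vf)/Em = 0.62/182 + 0.38/9
E2 = 21.92 GPa

21.92 GPa


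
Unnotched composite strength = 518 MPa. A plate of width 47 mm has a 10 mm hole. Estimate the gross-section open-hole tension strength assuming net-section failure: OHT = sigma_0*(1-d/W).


OHT = sigma_0*(1-d/W) = 518*(1-10/47) = 407.8 MPa

407.8 MPa


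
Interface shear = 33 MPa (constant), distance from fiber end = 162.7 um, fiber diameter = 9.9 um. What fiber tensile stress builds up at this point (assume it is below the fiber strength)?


Force balance: sigma_f * (pi*d^2/4) = tau * (pi*d) * x  ->  sigma_f = 4 * tau * x / d
sigma_f = 4 * 33 * 162.7 / 9.9 = 2169.3 MPa

2169.3 MPa


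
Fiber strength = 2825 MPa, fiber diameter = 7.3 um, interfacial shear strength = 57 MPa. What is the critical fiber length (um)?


Lc = sigma_f * d / (2 * tau_i) = 2825 * 7.3 / (2 * 57) = 180.9 um

180.9 um


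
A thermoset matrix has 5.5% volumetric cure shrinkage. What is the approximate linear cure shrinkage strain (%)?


Linear shrinkage ≈ vol_shrink/3 = 5.5/3 = 1.833%

1.833%


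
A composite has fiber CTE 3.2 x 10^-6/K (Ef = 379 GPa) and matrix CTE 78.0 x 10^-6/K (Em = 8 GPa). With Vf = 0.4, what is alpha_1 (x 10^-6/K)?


E1 = Ef*Vf + Em*(1-Vf) = 156.4
alpha_1 = (alpha_f*Ef*Vf + alpha_m*Em*(1-Vf))/E1 = 5.5 x 10^-6/K

5.5 x 10^-6/K
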